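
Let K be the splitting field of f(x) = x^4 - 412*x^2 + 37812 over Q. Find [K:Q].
[K:Q] = 4

f factors as (x^2 - 274)(x^2 - 138); the splitting field is K = Q(sqrt(274), sqrt(138)). Since 274, 138, and 37812 are all non-squares in Q, the three subfields Q(sqrt(274)), Q(sqrt(138)), Q(sqrt(37812)) are distinct degree-2 extensions, so [K:Q] = 4 (Klein four Galois group).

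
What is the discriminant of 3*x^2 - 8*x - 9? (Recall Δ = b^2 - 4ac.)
Δ = 172

For a quadratic a x^2 + b x + c the discriminant is Δ = b^2 - 4ac = (-8)^2 - 4*(3)*(-9) = 64 - (-108) = 172.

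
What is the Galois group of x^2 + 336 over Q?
Gal(K/Q) = Z/2Z (cyclic of order 2)

x^2 + 336 is irreducible over Q since -336 is not a rational square. The splitting field Q(sqrt(-336)) has degree 2 over Q, and its unique nontrivial automorphism is sqrt(-336) ↦ -sqrt(-336). Hence Gal(Q(sqrt(-336))/Q) = Z/2Z.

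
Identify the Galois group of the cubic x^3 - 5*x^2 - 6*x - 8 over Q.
Gal(K/Q) = S_3 (symmetric group of order 6)

Compute the discriminant of x^3 + (-5)*x^2 + (-6)*x + (-8): Δ = -8284. Since Δ is not a rational square, the Galois group is not contained in A_3; it must be the full S_3 (irreducibility of the cubic rules out anything smaller).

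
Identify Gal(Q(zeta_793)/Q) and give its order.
|Gal(Q(zeta_793)/Q)| = phi(793) = 720; group ≅ (Z/793Z)^* ≅ Z/12Z × Z/60Z

The n-th cyclotomic polynomial Φ_793(x) is the minimal polynomial of zeta_793 over Q and has degree phi(793) = 720. So Q(zeta_793) is a degree-720 Galois extension with Galois group (Z/793Z)^*. By CRT, (Z/793Z)^* ≅ (Z/13Z)^* × (Z/61Z)^*. Each prime-power unit group is (Z/13Z)^* ≅ Z/12Z; (Z/61Z)^* ≅ Z/60Z. Hence Gal(Q(zeta_793)/Q) ≅ Z/12Z × Z/60Z.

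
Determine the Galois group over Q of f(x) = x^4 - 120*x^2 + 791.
Gal(K/Q) = V_4 (Klein four-group, Z/2Z × Z/2Z)

f factors as (x^2 - 113)(x^2 - 7), so the splitting field is K = Q(sqrt(113), sqrt(7)). The elements 113, 7, 791 are all non-squares in Q, so sqrt(113) and sqrt(7) generate independent quadratic extensions. Thus [K:Q] = 4 and Gal(K/Q) is generated by the two order-2 automorphisms sqrt(113) ↦ -sqrt(113) and sqrt(7) ↦ -sqrt(7), giving V_4.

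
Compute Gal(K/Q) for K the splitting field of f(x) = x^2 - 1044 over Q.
Gal(K/Q) = Z/2Z (cyclic of order 2)

x^2 - 1044 is irreducible over Q since 1044 is not a rational square. The splitting field Q(sqrt(1044)) has degree 2 over Q, and its unique nontrivial automorphism is sqrt(1044) ↦ -sqrt(1044). Hence Gal(Q(sqrt(1044))/Q) = Z/2Z.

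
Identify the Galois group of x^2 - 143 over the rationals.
Gal(K/Q) = Z/2Z (cyclic of order 2)

x^2 - 143 is irreducible over Q since 143 is not a rational square. The splitting field Q(sqrt(143)) has degree 2 over Q, and its unique nontrivial automorphism is sqrt(143) ↦ -sqrt(143). Hence Gal(Q(sqrt(143))/Q) = Z/2Z.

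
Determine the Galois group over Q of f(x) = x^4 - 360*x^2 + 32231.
Gal(K/Q) = V_4 (Klein four-group, Z/2Z × Z/2Z)

f factors as (x^2 - 167)(x^2 - 193), so the splitting field is K = Q(sqrt(167), sqrt(193)). The elements 167, 193, 32231 are all non-squares in Q, so sqrt(167) and sqrt(193) generate independent quadratic extensions. Thus [K:Q] = 4 and Gal(K/Q) is generated by the two order-2 automorphisms sqrt(167) ↦ -sqrt(167) and sqrt(193) ↦ -sqrt(193), giving V_4.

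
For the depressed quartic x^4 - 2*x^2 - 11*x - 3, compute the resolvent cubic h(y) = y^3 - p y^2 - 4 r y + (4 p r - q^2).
h(y) = y^3 + 2*y^2 + 12*y - 97

Identify coefficients: p = -2, q = -11, r = -3.
Plug into h(y) = y^3 - p y^2 - 4 r y + (4 p r - q^2):
  h(y) = y^3 - (-2) y^2 - 4*(-3) y + (4*(-2)*(-3) - (-11)^2)
       = y^3 + (2) y^2 + (12) y + (-97).
Simplifying: h(y) = y^3 + 2*y^2 + 12*y - 97.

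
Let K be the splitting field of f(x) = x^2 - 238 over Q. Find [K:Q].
[K:Q] = 2

The polynomial x^2 - 238 is irreducible over Q since 238 is not a perfect square. Its splitting field is Q(sqrt(238)), which has degree 2 over Q.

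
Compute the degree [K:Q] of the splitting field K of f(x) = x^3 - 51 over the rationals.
[K:Q] = 6

x^3 - 51 has one real root r = 51^(1/3) and two complex roots r*zeta_3, r*zeta_3^2 where zeta_3 = e^(2*pi*i/3). The splitting field is Q(r, zeta_3). [Q(r):Q] = 3 and [Q(zeta_3):Q] = 2 with gcd = 1, so [Q(r, zeta_3):Q] = 3 * 2 = 6.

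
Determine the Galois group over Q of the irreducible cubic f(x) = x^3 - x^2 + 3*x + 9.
Gal(K/Q) = S_3 (symmetric group of order 6)

Compute the discriminant of x^3 + (-1)*x^2 + (3)*x + (9): Δ = -2736. Since Δ is not a rational square, the Galois group is not contained in A_3; it must be the full S_3 (irreducibility of the cubic rules out anything smaller).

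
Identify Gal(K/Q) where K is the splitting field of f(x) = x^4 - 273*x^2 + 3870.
Gal(K/Q) = V_4 (Klein four-group, Z/2Z × Z/2Z)

f factors as (x^2 - 258)(x^2 - 15), so the splitting field is K = Q(sqrt(258), sqrt(15)). The elements 258, 15, 3870 are all non-squares in Q, so sqrt(258) and sqrt(15) generate independent quadratic extensions. Thus [K:Q] = 4 and Gal(K/Q) is generated by the two order-2 automorphisms sqrt(258) ↦ -sqrt(258) and sqrt(15) ↦ -sqrt(15), giving V_4.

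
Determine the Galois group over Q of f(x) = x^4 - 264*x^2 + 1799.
Gal(K/Q) = V_4 (Klein four-group, Z/2Z × Z/2Z)

f factors as (x^2 - 257)(x^2 - 7), so the splitting field is K = Q(sqrt(257), sqrt(7)). The elements 257, 7, 1799 are all non-squares in Q, so sqrt(257) and sqrt(7) generate independent quadratic extensions. Thus [K:Q] = 4 and Gal(K/Q) is generated by the two order-2 automorphisms sqrt(257) ↦ -sqrt(257) and sqrt(7) ↦ -sqrt(7), giving V_4.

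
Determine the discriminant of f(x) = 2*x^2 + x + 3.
Δ = -23

For a quadratic a x^2 + b x + c the discriminant is Δ = b^2 - 4ac = (1)^2 - 4*(2)*(3) = 1 - (24) = -23.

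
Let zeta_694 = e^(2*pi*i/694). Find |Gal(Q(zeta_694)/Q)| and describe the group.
|Gal(Q(zeta_694)/Q)| = phi(694) = 346; group ≅ (Z/694Z)^* ≅ Z/346Z

The n-th cyclotomic polynomial Φ_694(x) is the minimal polynomial of zeta_694 over Q and has degree phi(694) = 346. So Q(zeta_694) is a degree-346 Galois extension with Galois group (Z/694Z)^*. By CRT, (Z/694Z)^* ≅ (Z/2Z)^* × (Z/347Z)^*. Each prime-power unit group is (Z/2Z)^* ≅ trivial group (order 1); (Z/347Z)^* ≅ Z/346Z. Hence Gal(Q(zeta_694)/Q) ≅ Z/346Z.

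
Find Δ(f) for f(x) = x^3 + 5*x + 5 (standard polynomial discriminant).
Δ = -1175

For a depressed cubic x^3 + p x + q the discriminant is Δ = -4 p^3 - 27 q^2 = -4*(5)^3 - 27*(5)^2 = -500 - 675 = -1175.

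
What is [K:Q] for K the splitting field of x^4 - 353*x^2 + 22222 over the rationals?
[K:Q] = 4

f factors as (x^2 - 82)(x^2 - 271); the splitting field is K = Q(sqrt(82), sqrt(271)). Since 82, 271, and 22222 are all non-squares in Q, the three subfields Q(sqrt(82)), Q(sqrt(271)), Q(sqrt(22222)) are distinct degree-2 extensions, so [K:Q] = 4 (Klein four Galois group).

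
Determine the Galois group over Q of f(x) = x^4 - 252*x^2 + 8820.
Gal(K/Q) = V_4 (Klein four-group, Z/2Z × Z/2Z)

f factors as (x^2 - 210)(x^2 - 42), so the splitting field is K = Q(sqrt(210), sqrt(42)). The elements 210, 42, 8820 are all non-squares in Q, so sqrt(210) and sqrt(42) generate independent quadratic extensions. Thus [K:Q] = 4 and Gal(K/Q) is generated by the two order-2 automorphisms sqrt(210) ↦ -sqrt(210) and sqrt(42) ↦ -sqrt(42), giving V_4.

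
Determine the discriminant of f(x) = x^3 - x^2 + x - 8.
Δ = -1619

For x^3 + a x^2 + b x + c the discriminant is Δ = 18 a b c - 4 a^3 c + a^2 b^2 - 4 b^3 - 27 c^2.
Plug a = -1, b = 1, c = -8:
  18*(-1)*(1)*(-8) - 4*(-1)^3*(-8) + (-1)^2*(1)^2 - 4*(1)^3 - 27*(-8)^2
  = 144 + (-32) + 1 + (-4) + (-1728)
  = -1619.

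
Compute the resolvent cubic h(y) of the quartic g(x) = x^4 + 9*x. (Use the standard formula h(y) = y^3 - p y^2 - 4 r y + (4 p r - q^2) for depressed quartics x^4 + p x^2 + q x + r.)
h(y) = y^3 - 81

Identify coefficients: p = 0, q = 9, r = 0.
Plug into h(y) = y^3 - p y^2 - 4 r y + (4 p r - q^2):
  h(y) = y^3 - (0) y^2 - 4*(0) y + (4*(0)*(0) - (9)^2)
       = y^3 + (0) y^2 + (0) y + (-81).
Simplifying: h(y) = y^3 - 81.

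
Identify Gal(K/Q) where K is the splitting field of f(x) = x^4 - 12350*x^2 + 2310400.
Gal(K/Q) = Z/2Z (cyclic of order 2)

f factors as (x^2 - 12160)(x^2 - 190), so the splitting field is K = Q(sqrt(12160), sqrt(190)). The squarefree part of 12160 is 190 and the squarefree part of 190 is also 190, so sqrt(12160) and sqrt(190) are both rational multiples of sqrt(190). Hence Q(sqrt(12160)) = Q(sqrt(190)) = Q(sqrt(190)), and the splitting field collapses to a single degree-2 extension with Galois group Z/2Z.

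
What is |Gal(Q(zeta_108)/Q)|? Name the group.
|Gal(Q(zeta_108)/Q)| = phi(108) = 36; group ≅ (Z/108Z)^* ≅ Z/2Z × Z/18Z

The n-th cyclotomic polynomial Φ_108(x) is the minimal polynomial of zeta_108 over Q and has degree phi(108) = 36. So Q(zeta_108) is a degree-36 Galois extension with Galois group (Z/108Z)^*. By CRT, (Z/108Z)^* ≅ (Z/4Z)^* × (Z/27Z)^*. Each prime-power unit group is (Z/4Z)^* ≅ Z/2Z; (Z/27Z)^* ≅ Z/18Z. Hence Gal(Q(zeta_108)/Q) ≅ Z/2Z × Z/18Z.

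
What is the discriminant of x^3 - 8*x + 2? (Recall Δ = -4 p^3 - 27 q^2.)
Δ = 1940

For a depressed cubic x^3 + p x + q the discriminant is Δ = -4 p^3 - 27 q^2 = -4*(-8)^3 - 27*(2)^2 = 2048 - 108 = 1940.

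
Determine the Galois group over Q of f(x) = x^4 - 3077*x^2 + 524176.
Gal(K/Q) = Z/2Z (cyclic of order 2)

f factors as (x^2 - 181)(x^2 - 2896), so the splitting field is K = Q(sqrt(181), sqrt(2896)). The squarefree part of 181 is 181 and the squarefree part of 2896 is also 181, so sqrt(181) and sqrt(2896) are both rational multiples of sqrt(181). Hence Q(sqrt(181)) = Q(sqrt(2896)) = Q(sqrt(181)), and the splitting field collapses to a single degree-2 extension with Galois group Z/2Z.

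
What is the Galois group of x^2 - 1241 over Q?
Gal(K/Q) = Z/2Z (cyclic of order 2)

x^2 - 1241 is irreducible over Q since 1241 is not a rational square. The splitting field Q(sqrt(1241)) has degree 2 over Q, and its unique nontrivial automorphism is sqrt(1241) ↦ -sqrt(1241). Hence Gal(Q(sqrt(1241))/Q) = Z/2Z.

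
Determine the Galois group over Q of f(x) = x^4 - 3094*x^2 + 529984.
Gal(K/Q) = Z/2Z (cyclic of order 2)

f factors as (x^2 - 182)(x^2 - 2912), so the splitting field is K = Q(sqrt(182), sqrt(2912)). The squarefree part of 182 is 182 and the squarefree part of 2912 is also 182, so sqrt(182) and sqrt(2912) are both rational multiples of sqrt(182). Hence Q(sqrt(182)) = Q(sqrt(2912)) = Q(sqrt(182)), and the splitting field collapses to a single degree-2 extension with Galois group Z/2Z.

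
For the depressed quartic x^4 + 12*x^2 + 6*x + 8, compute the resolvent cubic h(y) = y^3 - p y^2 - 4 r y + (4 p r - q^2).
h(y) = y^3 - 12*y^2 - 32*y + 348

Identify coefficients: p = 12, q = 6, r = 8.
Plug into h(y) = y^3 - p y^2 - 4 r y + (4 p r - q^2):
  h(y) = y^3 - (12) y^2 - 4*(8) y + (4*(12)*(8) - (6)^2)
       = y^3 + (-12) y^2 + (-32) y + (348).
Simplifying: h(y) = y^3 - 12*y^2 - 32*y + 348.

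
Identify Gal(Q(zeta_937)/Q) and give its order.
|Gal(Q(zeta_937)/Q)| = phi(937) = 936; group ≅ (Z/937Z)^* ≅ Z/936Z

The n-th cyclotomic polynomial Φ_937(x) is the minimal polynomial of zeta_937 over Q and has degree phi(937) = 936. So Q(zeta_937) is a degree-936 Galois extension with Galois group (Z/937Z)^*. (Z/937Z)^* is cyclic since 937 is an odd prime power (or 4). Hence Gal(Q(zeta_937)/Q) ≅ Z/936Z.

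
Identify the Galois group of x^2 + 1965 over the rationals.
Gal(K/Q) = Z/2Z (cyclic of order 2)

x^2 + 1965 is irreducible over Q since -1965 is not a rational square. The splitting field Q(sqrt(-1965)) has degree 2 over Q, and its unique nontrivial automorphism is sqrt(-1965) ↦ -sqrt(-1965). Hence Gal(Q(sqrt(-1965))/Q) = Z/2Z.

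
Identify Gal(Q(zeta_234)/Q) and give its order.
|Gal(Q(zeta_234)/Q)| = phi(234) = 72; group ≅ (Z/234Z)^* ≅ Z/6Z × Z/12Z

The n-th cyclotomic polynomial Φ_234(x) is the minimal polynomial of zeta_234 over Q and has degree phi(234) = 72. So Q(zeta_234) is a degree-72 Galois extension with Galois group (Z/234Z)^*. By CRT, (Z/234Z)^* ≅ (Z/2Z)^* × (Z/9Z)^* × (Z/13Z)^*. Each prime-power unit group is (Z/2Z)^* ≅ trivial group (order 1); (Z/9Z)^* ≅ Z/6Z; (Z/13Z)^* ≅ Z/12Z. Hence Gal(Q(zeta_234)/Q) ≅ Z/6Z × Z/12Z.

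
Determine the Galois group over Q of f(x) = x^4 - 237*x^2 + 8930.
Gal(K/Q) = V_4 (Klein four-group, Z/2Z × Z/2Z)

f factors as (x^2 - 190)(x^2 - 47), so the splitting field is K = Q(sqrt(190), sqrt(47)). The elements 190, 47, 8930 are all non-squares in Q, so sqrt(190) and sqrt(47) generate independent quadratic extensions. Thus [K:Q] = 4 and Gal(K/Q) is generated by the two order-2 automorphisms sqrt(190) ↦ -sqrt(190) and sqrt(47) ↦ -sqrt(47), giving V_4.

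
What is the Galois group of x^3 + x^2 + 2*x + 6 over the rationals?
Gal(K/Q) = S_3 (symmetric group of order 6)

Compute the discriminant of x^3 + (1)*x^2 + (2)*x + (6): Δ = -808. Since Δ is not a rational square, the Galois group is not contained in A_3; it must be the full S_3 (irreducibility of the cubic rules out anything smaller).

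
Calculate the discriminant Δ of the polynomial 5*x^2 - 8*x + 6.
Δ = -56

For a quadratic a x^2 + b x + c the discriminant is Δ = b^2 - 4ac = (-8)^2 - 4*(5)*(6) = 64 - (120) = -56.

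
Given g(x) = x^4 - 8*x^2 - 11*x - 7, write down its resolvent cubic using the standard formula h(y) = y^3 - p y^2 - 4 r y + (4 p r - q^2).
h(y) = y^3 + 8*y^2 + 28*y + 103

Identify coefficients: p = -8, q = -11, r = -7.
Plug into h(y) = y^3 - p y^2 - 4 r y + (4 p r - q^2):
  h(y) = y^3 - (-8) y^2 - 4*(-7) y + (4*(-8)*(-7) - (-11)^2)
       = y^3 + (8) y^2 + (28) y + (103).
Simplifying: h(y) = y^3 + 8*y^2 + 28*y + 103.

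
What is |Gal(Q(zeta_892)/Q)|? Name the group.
|Gal(Q(zeta_892)/Q)| = phi(892) = 444; group ≅ (Z/892Z)^* ≅ Z/2Z × Z/222Z

The n-th cyclotomic polynomial Φ_892(x) is the minimal polynomial of zeta_892 over Q and has degree phi(892) = 444. So Q(zeta_892) is a degree-444 Galois extension with Galois group (Z/892Z)^*. By CRT, (Z/892Z)^* ≅ (Z/4Z)^* × (Z/223Z)^*. Each prime-power unit group is (Z/4Z)^* ≅ Z/2Z; (Z/223Z)^* ≅ Z/222Z. Hence Gal(Q(zeta_892)/Q) ≅ Z/2Z × Z/222Z.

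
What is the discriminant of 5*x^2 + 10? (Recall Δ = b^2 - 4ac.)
Δ = -200

For a quadratic a x^2 + b x + c the discriminant is Δ = b^2 - 4ac = (0)^2 - 4*(5)*(10) = 0 - (200) = -200.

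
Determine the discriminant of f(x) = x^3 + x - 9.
Δ = -2191

For a depressed cubic x^3 + p x + q the discriminant is Δ = -4 p^3 - 27 q^2 = -4*(1)^3 - 27*(-9)^2 = -4 - 2187 = -2191.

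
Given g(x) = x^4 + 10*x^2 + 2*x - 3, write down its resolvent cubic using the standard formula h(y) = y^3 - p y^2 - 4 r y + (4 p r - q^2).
h(y) = y^3 - 10*y^2 + 12*y - 124

Identify coefficients: p = 10, q = 2, r = -3.
Plug into h(y) = y^3 - p y^2 - 4 r y + (4 p r - q^2):
  h(y) = y^3 - (10) y^2 - 4*(-3) y + (4*(10)*(-3) - (2)^2)
       = y^3 + (-10) y^2 + (12) y + (-124).
Simplifying: h(y) = y^3 - 10*y^2 + 12*y - 124.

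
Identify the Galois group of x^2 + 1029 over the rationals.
Gal(K/Q) = Z/2Z (cyclic of order 2)

x^2 + 1029 is irreducible over Q since -1029 is not a rational square. The splitting field Q(sqrt(-1029)) has degree 2 over Q, and its unique nontrivial automorphism is sqrt(-1029) ↦ -sqrt(-1029). Hence Gal(Q(sqrt(-1029))/Q) = Z/2Z.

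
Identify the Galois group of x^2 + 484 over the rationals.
Gal(K/Q) = Z/2Z (cyclic of order 2)

x^2 + 484 is irreducible over Q since -484 is not a rational square. The splitting field Q(sqrt(-484)) has degree 2 over Q, and its unique nontrivial automorphism is sqrt(-484) ↦ -sqrt(-484). Hence Gal(Q(sqrt(-484))/Q) = Z/2Z.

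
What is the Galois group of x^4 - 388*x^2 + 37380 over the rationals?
Gal(K/Q) = V_4 (Klein four-group, Z/2Z × Z/2Z)

f factors as (x^2 - 178)(x^2 - 210), so the splitting field is K = Q(sqrt(178), sqrt(210)). The elements 178, 210, 37380 are all non-squares in Q, so sqrt(178) and sqrt(210) generate independent quadratic extensions. Thus [K:Q] = 4 and Gal(K/Q) is generated by the two order-2 automorphisms sqrt(178) ↦ -sqrt(178) and sqrt(210) ↦ -sqrt(210), giving V_4.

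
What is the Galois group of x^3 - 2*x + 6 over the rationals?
Gal(K/Q) = S_3 (symmetric group of order 6)

Compute the discriminant of x^3 + (0)*x^2 + (-2)*x + (6): Δ = -940. Since Δ is not a rational square, the Galois group is not contained in A_3; it must be the full S_3 (irreducibility of the cubic rules out anything smaller).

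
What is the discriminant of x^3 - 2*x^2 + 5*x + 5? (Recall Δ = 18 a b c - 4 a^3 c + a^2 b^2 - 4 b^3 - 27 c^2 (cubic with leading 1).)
Δ = -1815

For x^3 + a x^2 + b x + c the discriminant is Δ = 18 a b c - 4 a^3 c + a^2 b^2 - 4 b^3 - 27 c^2.
Plug a = -2, b = 5, c = 5:
  18*(-2)*(5)*(5) - 4*(-2)^3*(5) + (-2)^2*(5)^2 - 4*(5)^3 - 27*(5)^2
  = -900 + (160) + 100 + (-500) + (-675)
  = -1815.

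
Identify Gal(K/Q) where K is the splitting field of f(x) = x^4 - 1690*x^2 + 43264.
Gal(K/Q) = Z/2Z (cyclic of order 2)

f factors as (x^2 - 26)(x^2 - 1664), so the splitting field is K = Q(sqrt(26), sqrt(1664)). The squarefree part of 26 is 26 and the squarefree part of 1664 is also 26, so sqrt(26) and sqrt(1664) are both rational multiples of sqrt(26). Hence Q(sqrt(26)) = Q(sqrt(1664)) = Q(sqrt(26)), and the splitting field collapses to a single degree-2 extension with Galois group Z/2Z.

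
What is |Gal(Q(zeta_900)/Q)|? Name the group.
|Gal(Q(zeta_900)/Q)| = phi(900) = 240; group ≅ (Z/900Z)^* ≅ Z/2Z × Z/6Z × Z/20Z

The n-th cyclotomic polynomial Φ_900(x) is the minimal polynomial of zeta_900 over Q and has degree phi(900) = 240. So Q(zeta_900) is a degree-240 Galois extension with Galois group (Z/900Z)^*. By CRT, (Z/900Z)^* ≅ (Z/4Z)^* × (Z/9Z)^* × (Z/25Z)^*. Each prime-power unit group is (Z/4Z)^* ≅ Z/2Z; (Z/9Z)^* ≅ Z/6Z; (Z/25Z)^* ≅ Z/20Z. Hence Gal(Q(zeta_900)/Q) ≅ Z/2Z × Z/6Z × Z/20Z.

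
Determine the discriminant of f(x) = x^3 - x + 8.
Δ = -1724

For a depressed cubic x^3 + p x + q the discriminant is Δ = -4 p^3 - 27 q^2 = -4*(-1)^3 - 27*(8)^2 = 4 - 1728 = -1724.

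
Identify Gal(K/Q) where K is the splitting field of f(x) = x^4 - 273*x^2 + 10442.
Gal(K/Q) = V_4 (Klein four-group, Z/2Z × Z/2Z)

f factors as (x^2 - 46)(x^2 - 227), so the splitting field is K = Q(sqrt(46), sqrt(227)). The elements 46, 227, 10442 are all non-squares in Q, so sqrt(46) and sqrt(227) generate independent quadratic extensions. Thus [K:Q] = 4 and Gal(K/Q) is generated by the two order-2 automorphisms sqrt(46) ↦ -sqrt(46) and sqrt(227) ↦ -sqrt(227), giving V_4.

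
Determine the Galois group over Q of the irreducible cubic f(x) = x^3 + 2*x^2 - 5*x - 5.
Gal(K/Q) = S_3 (symmetric group of order 6)

Compute the discriminant of x^3 + (2)*x^2 + (-5)*x + (-5): Δ = 985. Since Δ is not a rational square, the Galois group is not contained in A_3; it must be the full S_3 (irreducibility of the cubic rules out anything smaller).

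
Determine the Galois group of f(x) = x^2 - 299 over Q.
Gal(K/Q) = Z/2Z (cyclic of order 2)

x^2 - 299 is irreducible over Q since 299 is not a rational square. The splitting field Q(sqrt(299)) has degree 2 over Q, and its unique nontrivial automorphism is sqrt(299) ↦ -sqrt(299). Hence Gal(Q(sqrt(299))/Q) = Z/2Z.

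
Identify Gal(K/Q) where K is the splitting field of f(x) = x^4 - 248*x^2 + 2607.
Gal(K/Q) = V_4 (Klein four-group, Z/2Z × Z/2Z)

f factors as (x^2 - 237)(x^2 - 11), so the splitting field is K = Q(sqrt(237), sqrt(11)). The elements 237, 11, 2607 are all non-squares in Q, so sqrt(237) and sqrt(11) generate independent quadratic extensions. Thus [K:Q] = 4 and Gal(K/Q) is generated by the two order-2 automorphisms sqrt(237) ↦ -sqrt(237) and sqrt(11) ↦ -sqrt(11), giving V_4.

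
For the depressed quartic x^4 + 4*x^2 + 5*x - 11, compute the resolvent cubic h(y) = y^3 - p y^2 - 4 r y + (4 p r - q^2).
h(y) = y^3 - 4*y^2 + 44*y - 201

Identify coefficients: p = 4, q = 5, r = -11.
Plug into h(y) = y^3 - p y^2 - 4 r y + (4 p r - q^2):
  h(y) = y^3 - (4) y^2 - 4*(-11) y + (4*(4)*(-11) - (5)^2)
       = y^3 + (-4) y^2 + (44) y + (-201).
Simplifying: h(y) = y^3 - 4*y^2 + 44*y - 201.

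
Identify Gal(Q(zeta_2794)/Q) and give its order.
|Gal(Q(zeta_2794)/Q)| = phi(2794) = 1260; group ≅ (Z/2794Z)^* ≅ Z/10Z × Z/126Z

The n-th cyclotomic polynomial Φ_2794(x) is the minimal polynomial of zeta_2794 over Q and has degree phi(2794) = 1260. So Q(zeta_2794) is a degree-1260 Galois extension with Galois group (Z/2794Z)^*. By CRT, (Z/2794Z)^* ≅ (Z/2Z)^* × (Z/11Z)^* × (Z/127Z)^*. Each prime-power unit group is (Z/2Z)^* ≅ trivial group (order 1); (Z/11Z)^* ≅ Z/10Z; (Z/127Z)^* ≅ Z/126Z. Hence Gal(Q(zeta_2794)/Q) ≅ Z/10Z × Z/126Z.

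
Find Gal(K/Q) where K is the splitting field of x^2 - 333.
Gal(K/Q) = Z/2Z (cyclic of order 2)

x^2 - 333 is irreducible over Q since 333 is not a rational square. The splitting field Q(sqrt(333)) has degree 2 over Q, and its unique nontrivial automorphism is sqrt(333) ↦ -sqrt(333). Hence Gal(Q(sqrt(333))/Q) = Z/2Z.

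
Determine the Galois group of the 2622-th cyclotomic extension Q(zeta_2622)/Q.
|Gal(Q(zeta_2622)/Q)| = phi(2622) = 792; group ≅ (Z/2622Z)^* ≅ Z/2Z × Z/18Z × Z/22Z

The n-th cyclotomic polynomial Φ_2622(x) is the minimal polynomial of zeta_2622 over Q and has degree phi(2622) = 792. So Q(zeta_2622) is a degree-792 Galois extension with Galois group (Z/2622Z)^*. By CRT, (Z/2622Z)^* ≅ (Z/2Z)^* × (Z/3Z)^* × (Z/19Z)^* × (Z/23Z)^*. Each prime-power unit group is (Z/2Z)^* ≅ trivial group (order 1); (Z/3Z)^* ≅ Z/2Z; (Z/19Z)^* ≅ Z/18Z; (Z/23Z)^* ≅ Z/22Z. Hence Gal(Q(zeta_2622)/Q) ≅ Z/2Z × Z/18Z × Z/22Z.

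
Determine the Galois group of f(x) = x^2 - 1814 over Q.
Gal(K/Q) = Z/2Z (cyclic of order 2)

x^2 - 1814 is irreducible over Q since 1814 is not a rational square. The splitting field Q(sqrt(1814)) has degree 2 over Q, and its unique nontrivial automorphism is sqrt(1814) ↦ -sqrt(1814). Hence Gal(Q(sqrt(1814))/Q) = Z/2Z.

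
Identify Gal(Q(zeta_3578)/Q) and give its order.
|Gal(Q(zeta_3578)/Q)| = phi(3578) = 1788; group ≅ (Z/3578Z)^* ≅ Z/1788Z

The n-th cyclotomic polynomial Φ_3578(x) is the minimal polynomial of zeta_3578 over Q and has degree phi(3578) = 1788. So Q(zeta_3578) is a degree-1788 Galois extension with Galois group (Z/3578Z)^*. By CRT, (Z/3578Z)^* ≅ (Z/2Z)^* × (Z/1789Z)^*. Each prime-power unit group is (Z/2Z)^* ≅ trivial group (order 1); (Z/1789Z)^* ≅ Z/1788Z. Hence Gal(Q(zeta_3578)/Q) ≅ Z/1788Z.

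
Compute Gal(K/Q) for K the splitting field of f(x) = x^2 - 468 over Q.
Gal(K/Q) = Z/2Z (cyclic of order 2)

x^2 - 468 is irreducible over Q since 468 is not a rational square. The splitting field Q(sqrt(468)) has degree 2 over Q, and its unique nontrivial automorphism is sqrt(468) ↦ -sqrt(468). Hence Gal(Q(sqrt(468))/Q) = Z/2Z.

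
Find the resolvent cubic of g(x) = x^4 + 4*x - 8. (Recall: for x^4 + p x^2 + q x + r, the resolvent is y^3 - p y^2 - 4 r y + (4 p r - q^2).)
h(y) = y^3 + 32*y - 16

Identify coefficients: p = 0, q = 4, r = -8.
Plug into h(y) = y^3 - p y^2 - 4 r y + (4 p r - q^2):
  h(y) = y^3 - (0) y^2 - 4*(-8) y + (4*(0)*(-8) - (4)^2)
       = y^3 + (0) y^2 + (32) y + (-16).
Simplifying: h(y) = y^3 + 32*y - 16.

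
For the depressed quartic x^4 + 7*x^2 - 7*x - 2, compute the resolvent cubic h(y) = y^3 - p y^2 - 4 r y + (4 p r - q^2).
h(y) = y^3 - 7*y^2 + 8*y - 105

Identify coefficients: p = 7, q = -7, r = -2.
Plug into h(y) = y^3 - p y^2 - 4 r y + (4 p r - q^2):
  h(y) = y^3 - (7) y^2 - 4*(-2) y + (4*(7)*(-2) - (-7)^2)
       = y^3 + (-7) y^2 + (8) y + (-105).
Simplifying: h(y) = y^3 - 7*y^2 + 8*y - 105.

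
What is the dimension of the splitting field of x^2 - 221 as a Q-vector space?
[K:Q] = 2

The polynomial x^2 - 221 is irreducible over Q since 221 is not a perfect square. Its splitting field is Q(sqrt(221)), which has degree 2 over Q.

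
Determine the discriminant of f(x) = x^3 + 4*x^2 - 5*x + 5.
Δ = -2855

For x^3 + a x^2 + b x + c the discriminant is Δ = 18 a b c - 4 a^3 c + a^2 b^2 - 4 b^3 - 27 c^2.
Plug a = 4, b = -5, c = 5:
  18*(4)*(-5)*(5) - 4*(4)^3*(5) + (4)^2*(-5)^2 - 4*(-5)^3 - 27*(5)^2
  = -1800 + (-1280) + 400 + (500) + (-675)
  = -2855.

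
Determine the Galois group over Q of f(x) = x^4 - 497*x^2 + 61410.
Gal(K/Q) = V_4 (Klein four-group, Z/2Z × Z/2Z)

f factors as (x^2 - 267)(x^2 - 230), so the splitting field is K = Q(sqrt(267), sqrt(230)). The elements 267, 230, 61410 are all non-squares in Q, so sqrt(267) and sqrt(230) generate independent quadratic extensions. Thus [K:Q] = 4 and Gal(K/Q) is generated by the two order-2 automorphisms sqrt(267) ↦ -sqrt(267) and sqrt(230) ↦ -sqrt(230), giving V_4.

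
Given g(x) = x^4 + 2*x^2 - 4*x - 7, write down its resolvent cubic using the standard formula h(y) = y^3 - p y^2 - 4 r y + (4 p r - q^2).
h(y) = y^3 - 2*y^2 + 28*y - 72

Identify coefficients: p = 2, q = -4, r = -7.
Plug into h(y) = y^3 - p y^2 - 4 r y + (4 p r - q^2):
  h(y) = y^3 - (2) y^2 - 4*(-7) y + (4*(2)*(-7) - (-4)^2)
       = y^3 + (-2) y^2 + (28) y + (-72).
Simplifying: h(y) = y^3 - 2*y^2 + 28*y - 72.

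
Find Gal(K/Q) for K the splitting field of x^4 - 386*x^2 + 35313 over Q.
Gal(K/Q) = V_4 (Klein four-group, Z/2Z × Z/2Z)

f factors as (x^2 - 149)(x^2 - 237), so the splitting field is K = Q(sqrt(149), sqrt(237)). The elements 149, 237, 35313 are all non-squares in Q, so sqrt(149) and sqrt(237) generate independent quadratic extensions. Thus [K:Q] = 4 and Gal(K/Q) is generated by the two order-2 automorphisms sqrt(149) ↦ -sqrt(149) and sqrt(237) ↦ -sqrt(237), giving V_4.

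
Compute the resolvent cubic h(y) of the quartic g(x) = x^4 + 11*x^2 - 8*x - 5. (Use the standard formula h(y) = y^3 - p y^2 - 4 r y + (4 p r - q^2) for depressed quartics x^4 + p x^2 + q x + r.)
h(y) = y^3 - 11*y^2 + 20*y - 284

Identify coefficients: p = 11, q = -8, r = -5.
Plug into h(y) = y^3 - p y^2 - 4 r y + (4 p r - q^2):
  h(y) = y^3 - (11) y^2 - 4*(-5) y + (4*(11)*(-5) - (-8)^2)
       = y^3 + (-11) y^2 + (20) y + (-284).
Simplifying: h(y) = y^3 - 11*y^2 + 20*y - 284.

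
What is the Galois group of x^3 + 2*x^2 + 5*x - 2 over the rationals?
Gal(K/Q) = S_3 (symmetric group of order 6)

Compute the discriminant of x^3 + (2)*x^2 + (5)*x + (-2): Δ = -804. Since Δ is not a rational square, the Galois group is not contained in A_3; it must be the full S_3 (irreducibility of the cubic rules out anything smaller).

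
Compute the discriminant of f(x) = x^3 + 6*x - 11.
Δ = -4131

For a depressed cubic x^3 + p x + q the discriminant is Δ = -4 p^3 - 27 q^2 = -4*(6)^3 - 27*(-11)^2 = -864 - 3267 = -4131.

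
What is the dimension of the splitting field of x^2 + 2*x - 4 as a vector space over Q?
[K:Q] = 2

The discriminant of x^2 + (2)*x + (-4) is b^2 - 4c = 4 - (-16) = 20. Since 20 is not a perfect square in Q, the polynomial is irreducible over Q. Its two roots generate a degree-2 extension, so [K:Q] = 2.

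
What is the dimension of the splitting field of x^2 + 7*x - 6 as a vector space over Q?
[K:Q] = 2

The discriminant of x^2 + (7)*x + (-6) is b^2 - 4c = 49 - (-24) = 73. Since 73 is not a perfect square in Q, the polynomial is irreducible over Q. Its two roots generate a degree-2 extension, so [K:Q] = 2.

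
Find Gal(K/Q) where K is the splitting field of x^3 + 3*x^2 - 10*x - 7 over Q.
Gal(K/Q) = S_3 (symmetric group of order 6)

Compute the discriminant of x^3 + (3)*x^2 + (-10)*x + (-7): Δ = 8113. Since Δ is not a rational square, the Galois group is not contained in A_3; it must be the full S_3 (irreducibility of the cubic rules out anything smaller).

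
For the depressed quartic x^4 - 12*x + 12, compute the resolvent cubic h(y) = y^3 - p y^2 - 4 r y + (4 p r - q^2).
h(y) = y^3 - 48*y - 144

Identify coefficients: p = 0, q = -12, r = 12.
Plug into h(y) = y^3 - p y^2 - 4 r y + (4 p r - q^2):
  h(y) = y^3 - (0) y^2 - 4*(12) y + (4*(0)*(12) - (-12)^2)
       = y^3 + (0) y^2 + (-48) y + (-144).
Simplifying: h(y) = y^3 - 48*y - 144.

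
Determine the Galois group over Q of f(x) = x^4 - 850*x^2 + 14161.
Gal(K/Q) = Z/2Z (cyclic of order 2)

f factors as (x^2 - 17)(x^2 - 833), so the splitting field is K = Q(sqrt(17), sqrt(833)). The squarefree part of 17 is 17 and the squarefree part of 833 is also 17, so sqrt(17) and sqrt(833) are both rational multiples of sqrt(17). Hence Q(sqrt(17)) = Q(sqrt(833)) = Q(sqrt(17)), and the splitting field collapses to a single degree-2 extension with Galois group Z/2Z.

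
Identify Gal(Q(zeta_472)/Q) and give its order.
|Gal(Q(zeta_472)/Q)| = phi(472) = 232; group ≅ (Z/472Z)^* ≅ Z/2Z × Z/2Z × Z/58Z

The n-th cyclotomic polynomial Φ_472(x) is the minimal polynomial of zeta_472 over Q and has degree phi(472) = 232. So Q(zeta_472) is a degree-232 Galois extension with Galois group (Z/472Z)^*. By CRT, (Z/472Z)^* ≅ (Z/8Z)^* × (Z/59Z)^*. Each prime-power unit group is (Z/8Z)^* ≅ Z/2Z × Z/2Z; (Z/59Z)^* ≅ Z/58Z. Hence Gal(Q(zeta_472)/Q) ≅ Z/2Z × Z/2Z × Z/58Z.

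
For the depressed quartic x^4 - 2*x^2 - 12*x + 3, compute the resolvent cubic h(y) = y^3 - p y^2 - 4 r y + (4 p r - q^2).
h(y) = y^3 + 2*y^2 - 12*y - 168

Identify coefficients: p = -2, q = -12, r = 3.
Plug into h(y) = y^3 - p y^2 - 4 r y + (4 p r - q^2):
  h(y) = y^3 - (-2) y^2 - 4*(3) y + (4*(-2)*(3) - (-12)^2)
       = y^3 + (2) y^2 + (-12) y + (-168).
Simplifying: h(y) = y^3 + 2*y^2 - 12*y - 168.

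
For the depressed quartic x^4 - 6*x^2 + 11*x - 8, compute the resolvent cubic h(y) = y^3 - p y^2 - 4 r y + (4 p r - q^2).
h(y) = y^3 + 6*y^2 + 32*y + 71

Identify coefficients: p = -6, q = 11, r = -8.
Plug into h(y) = y^3 - p y^2 - 4 r y + (4 p r - q^2):
  h(y) = y^3 - (-6) y^2 - 4*(-8) y + (4*(-6)*(-8) - (11)^2)
       = y^3 + (6) y^2 + (32) y + (71).
Simplifying: h(y) = y^3 + 6*y^2 + 32*y + 71.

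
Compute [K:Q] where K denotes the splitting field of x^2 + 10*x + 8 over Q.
[K:Q] = 2

The discriminant of x^2 + (10)*x + (8) is b^2 - 4c = 100 - (32) = 68. Since 68 is not a perfect square in Q, the polynomial is irreducible over Q. Its two roots generate a degree-2 extension, so [K:Q] = 2.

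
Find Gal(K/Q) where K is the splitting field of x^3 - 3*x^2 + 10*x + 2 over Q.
Gal(K/Q) = S_3 (symmetric group of order 6)

Compute the discriminant of x^3 + (-3)*x^2 + (10)*x + (2): Δ = -4072. Since Δ is not a rational square, the Galois group is not contained in A_3; it must be the full S_3 (irreducibility of the cubic rules out anything smaller).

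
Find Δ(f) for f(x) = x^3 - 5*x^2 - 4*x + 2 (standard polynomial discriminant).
Δ = 2268

For x^3 + a x^2 + b x + c the discriminant is Δ = 18 a b c - 4 a^3 c + a^2 b^2 - 4 b^3 - 27 c^2.
Plug a = -5, b = -4, c = 2:
  18*(-5)*(-4)*(2) - 4*(-5)^3*(2) + (-5)^2*(-4)^2 - 4*(-4)^3 - 27*(2)^2
  = 720 + (1000) + 400 + (256) + (-108)
  = 2268.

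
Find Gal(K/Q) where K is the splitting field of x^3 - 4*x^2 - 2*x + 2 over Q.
Gal(K/Q) = S_3 (symmetric group of order 6)

Compute the discriminant of x^3 + (-4)*x^2 + (-2)*x + (2): Δ = 788. Since Δ is not a rational square, the Galois group is not contained in A_3; it must be the full S_3 (irreducibility of the cubic rules out anything smaller).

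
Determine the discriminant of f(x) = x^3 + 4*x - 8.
Δ = -1984

For a depressed cubic x^3 + p x + q the discriminant is Δ = -4 p^3 - 27 q^2 = -4*(4)^3 - 27*(-8)^2 = -256 - 1728 = -1984.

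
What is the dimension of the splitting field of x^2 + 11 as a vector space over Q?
[K:Q] = 2

The discriminant of x^2 + (0)*x + (11) is b^2 - 4c = 0 - (44) = -44. Since -44 is not a perfect square in Q, the polynomial is irreducible over Q. Its two roots generate a degree-2 extension, so [K:Q] = 2.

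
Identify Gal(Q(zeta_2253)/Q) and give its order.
|Gal(Q(zeta_2253)/Q)| = phi(2253) = 1500; group ≅ (Z/2253Z)^* ≅ Z/2Z × Z/750Z

The n-th cyclotomic polynomial Φ_2253(x) is the minimal polynomial of zeta_2253 over Q and has degree phi(2253) = 1500. So Q(zeta_2253) is a degree-1500 Galois extension with Galois group (Z/2253Z)^*. By CRT, (Z/2253Z)^* ≅ (Z/3Z)^* × (Z/751Z)^*. Each prime-power unit group is (Z/3Z)^* ≅ Z/2Z; (Z/751Z)^* ≅ Z/750Z. Hence Gal(Q(zeta_2253)/Q) ≅ Z/2Z × Z/750Z.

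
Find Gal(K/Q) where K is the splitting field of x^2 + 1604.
Gal(K/Q) = Z/2Z (cyclic of order 2)

x^2 + 1604 is irreducible over Q since -1604 is not a rational square. The splitting field Q(sqrt(-1604)) has degree 2 over Q, and its unique nontrivial automorphism is sqrt(-1604) ↦ -sqrt(-1604). Hence Gal(Q(sqrt(-1604))/Q) = Z/2Z.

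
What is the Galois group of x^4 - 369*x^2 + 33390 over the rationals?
Gal(K/Q) = V_4 (Klein four-group, Z/2Z × Z/2Z)

f factors as (x^2 - 159)(x^2 - 210), so the splitting field is K = Q(sqrt(159), sqrt(210)). The elements 159, 210, 33390 are all non-squares in Q, so sqrt(159) and sqrt(210) generate independent quadratic extensions. Thus [K:Q] = 4 and Gal(K/Q) is generated by the two order-2 automorphisms sqrt(159) ↦ -sqrt(159) and sqrt(210) ↦ -sqrt(210), giving V_4.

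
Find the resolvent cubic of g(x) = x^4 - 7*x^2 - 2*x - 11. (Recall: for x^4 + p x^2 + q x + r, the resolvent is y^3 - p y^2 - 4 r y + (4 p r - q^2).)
h(y) = y^3 + 7*y^2 + 44*y + 304

Identify coefficients: p = -7, q = -2, r = -11.
Plug into h(y) = y^3 - p y^2 - 4 r y + (4 p r - q^2):
  h(y) = y^3 - (-7) y^2 - 4*(-11) y + (4*(-7)*(-11) - (-2)^2)
       = y^3 + (7) y^2 + (44) y + (304).
Simplifying: h(y) = y^3 + 7*y^2 + 44*y + 304.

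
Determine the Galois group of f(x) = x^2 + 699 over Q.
Gal(K/Q) = Z/2Z (cyclic of order 2)

x^2 + 699 is irreducible over Q since -699 is not a rational square. The splitting field Q(sqrt(-699)) has degree 2 over Q, and its unique nontrivial automorphism is sqrt(-699) ↦ -sqrt(-699). Hence Gal(Q(sqrt(-699))/Q) = Z/2Z.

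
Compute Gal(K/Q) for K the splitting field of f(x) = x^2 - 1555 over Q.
Gal(K/Q) = Z/2Z (cyclic of order 2)

x^2 - 1555 is irreducible over Q since 1555 is not a rational square. The splitting field Q(sqrt(1555)) has degree 2 over Q, and its unique nontrivial automorphism is sqrt(1555) ↦ -sqrt(1555). Hence Gal(Q(sqrt(1555))/Q) = Z/2Z.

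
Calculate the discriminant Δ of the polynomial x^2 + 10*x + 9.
Δ = 64

For a quadratic a x^2 + b x + c the discriminant is Δ = b^2 - 4ac = (10)^2 - 4*(1)*(9) = 100 - (36) = 64.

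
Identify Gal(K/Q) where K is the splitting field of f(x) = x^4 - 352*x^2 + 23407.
Gal(K/Q) = V_4 (Klein four-group, Z/2Z × Z/2Z)

f factors as (x^2 - 89)(x^2 - 263), so the splitting field is K = Q(sqrt(89), sqrt(263)). The elements 89, 263, 23407 are all non-squares in Q, so sqrt(89) and sqrt(263) generate independent quadratic extensions. Thus [K:Q] = 4 and Gal(K/Q) is generated by the two order-2 automorphisms sqrt(89) ↦ -sqrt(89) and sqrt(263) ↦ -sqrt(263), giving V_4.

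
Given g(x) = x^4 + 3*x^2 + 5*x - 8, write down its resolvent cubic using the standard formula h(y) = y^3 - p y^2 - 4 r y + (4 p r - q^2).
h(y) = y^3 - 3*y^2 + 32*y - 121

Identify coefficients: p = 3, q = 5, r = -8.
Plug into h(y) = y^3 - p y^2 - 4 r y + (4 p r - q^2):
  h(y) = y^3 - (3) y^2 - 4*(-8) y + (4*(3)*(-8) - (5)^2)
       = y^3 + (-3) y^2 + (32) y + (-121).
Simplifying: h(y) = y^3 - 3*y^2 + 32*y - 121.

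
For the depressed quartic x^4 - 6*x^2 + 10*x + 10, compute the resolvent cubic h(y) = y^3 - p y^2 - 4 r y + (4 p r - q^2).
h(y) = y^3 + 6*y^2 - 40*y - 340

Identify coefficients: p = -6, q = 10, r = 10.
Plug into h(y) = y^3 - p y^2 - 4 r y + (4 p r - q^2):
  h(y) = y^3 - (-6) y^2 - 4*(10) y + (4*(-6)*(10) - (10)^2)
       = y^3 + (6) y^2 + (-40) y + (-340).
Simplifying: h(y) = y^3 + 6*y^2 - 40*y - 340.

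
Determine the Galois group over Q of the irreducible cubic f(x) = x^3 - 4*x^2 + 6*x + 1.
Gal(K/Q) = S_3 (symmetric group of order 6)

Compute the discriminant of x^3 + (-4)*x^2 + (6)*x + (1): Δ = -491. Since Δ is not a rational square, the Galois group is not contained in A_3; it must be the full S_3 (irreducibility of the cubic rules out anything smaller).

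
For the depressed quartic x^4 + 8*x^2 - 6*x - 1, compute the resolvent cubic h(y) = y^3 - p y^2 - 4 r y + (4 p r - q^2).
h(y) = y^3 - 8*y^2 + 4*y - 68

Identify coefficients: p = 8, q = -6, r = -1.
Plug into h(y) = y^3 - p y^2 - 4 r y + (4 p r - q^2):
  h(y) = y^3 - (8) y^2 - 4*(-1) y + (4*(8)*(-1) - (-6)^2)
       = y^3 + (-8) y^2 + (4) y + (-68).
Simplifying: h(y) = y^3 - 8*y^2 + 4*y - 68.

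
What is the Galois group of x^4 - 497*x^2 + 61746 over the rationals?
Gal(K/Q) = V_4 (Klein four-group, Z/2Z × Z/2Z)

f factors as (x^2 - 251)(x^2 - 246), so the splitting field is K = Q(sqrt(251), sqrt(246)). The elements 251, 246, 61746 are all non-squares in Q, so sqrt(251) and sqrt(246) generate independent quadratic extensions. Thus [K:Q] = 4 and Gal(K/Q) is generated by the two order-2 automorphisms sqrt(251) ↦ -sqrt(251) and sqrt(246) ↦ -sqrt(246), giving V_4.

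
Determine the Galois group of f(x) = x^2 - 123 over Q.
Gal(K/Q) = Z/2Z (cyclic of order 2)

x^2 - 123 is irreducible over Q since 123 is not a rational square. The splitting field Q(sqrt(123)) has degree 2 over Q, and its unique nontrivial automorphism is sqrt(123) ↦ -sqrt(123). Hence Gal(Q(sqrt(123))/Q) = Z/2Z.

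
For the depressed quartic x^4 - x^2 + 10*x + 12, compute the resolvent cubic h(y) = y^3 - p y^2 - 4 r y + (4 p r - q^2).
h(y) = y^3 + y^2 - 48*y - 148

Identify coefficients: p = -1, q = 10, r = 12.
Plug into h(y) = y^3 - p y^2 - 4 r y + (4 p r - q^2):
  h(y) = y^3 - (-1) y^2 - 4*(12) y + (4*(-1)*(12) - (10)^2)
       = y^3 + (1) y^2 + (-48) y + (-148).
Simplifying: h(y) = y^3 + y^2 - 48*y - 148.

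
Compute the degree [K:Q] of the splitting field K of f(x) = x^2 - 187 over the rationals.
[K:Q] = 2

The polynomial x^2 - 187 is irreducible over Q since 187 is not a perfect square. Its splitting field is Q(sqrt(187)), which has degree 2 over Q.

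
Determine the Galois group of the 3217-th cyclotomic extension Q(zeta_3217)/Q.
|Gal(Q(zeta_3217)/Q)| = phi(3217) = 3216; group ≅ (Z/3217Z)^* ≅ Z/3216Z

The n-th cyclotomic polynomial Φ_3217(x) is the minimal polynomial of zeta_3217 over Q and has degree phi(3217) = 3216. So Q(zeta_3217) is a degree-3216 Galois extension with Galois group (Z/3217Z)^*. (Z/3217Z)^* is cyclic since 3217 is an odd prime power (or 4). Hence Gal(Q(zeta_3217)/Q) ≅ Z/3216Z.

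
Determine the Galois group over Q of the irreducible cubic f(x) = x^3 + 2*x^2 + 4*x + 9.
Gal(K/Q) = S_3 (symmetric group of order 6)

Compute the discriminant of x^3 + (2)*x^2 + (4)*x + (9): Δ = -1371. Since Δ is not a rational square, the Galois group is not contained in A_3; it must be the full S_3 (irreducibility of the cubic rules out anything smaller).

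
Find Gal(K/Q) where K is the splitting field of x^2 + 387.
Gal(K/Q) = Z/2Z (cyclic of order 2)

x^2 + 387 is irreducible over Q since -387 is not a rational square. The splitting field Q(sqrt(-387)) has degree 2 over Q, and its unique nontrivial automorphism is sqrt(-387) ↦ -sqrt(-387). Hence Gal(Q(sqrt(-387))/Q) = Z/2Z.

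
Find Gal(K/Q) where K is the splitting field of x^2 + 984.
Gal(K/Q) = Z/2Z (cyclic of order 2)

x^2 + 984 is irreducible over Q since -984 is not a rational square. The splitting field Q(sqrt(-984)) has degree 2 over Q, and its unique nontrivial automorphism is sqrt(-984) ↦ -sqrt(-984). Hence Gal(Q(sqrt(-984))/Q) = Z/2Z.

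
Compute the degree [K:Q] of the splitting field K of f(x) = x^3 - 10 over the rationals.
[K:Q] = 6

x^3 - 10 has one real root r = 10^(1/3) and two complex roots r*zeta_3, r*zeta_3^2 where zeta_3 = e^(2*pi*i/3). The splitting field is Q(r, zeta_3). [Q(r):Q] = 3 and [Q(zeta_3):Q] = 2 with gcd = 1, so [Q(r, zeta_3):Q] = 3 * 2 = 6.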